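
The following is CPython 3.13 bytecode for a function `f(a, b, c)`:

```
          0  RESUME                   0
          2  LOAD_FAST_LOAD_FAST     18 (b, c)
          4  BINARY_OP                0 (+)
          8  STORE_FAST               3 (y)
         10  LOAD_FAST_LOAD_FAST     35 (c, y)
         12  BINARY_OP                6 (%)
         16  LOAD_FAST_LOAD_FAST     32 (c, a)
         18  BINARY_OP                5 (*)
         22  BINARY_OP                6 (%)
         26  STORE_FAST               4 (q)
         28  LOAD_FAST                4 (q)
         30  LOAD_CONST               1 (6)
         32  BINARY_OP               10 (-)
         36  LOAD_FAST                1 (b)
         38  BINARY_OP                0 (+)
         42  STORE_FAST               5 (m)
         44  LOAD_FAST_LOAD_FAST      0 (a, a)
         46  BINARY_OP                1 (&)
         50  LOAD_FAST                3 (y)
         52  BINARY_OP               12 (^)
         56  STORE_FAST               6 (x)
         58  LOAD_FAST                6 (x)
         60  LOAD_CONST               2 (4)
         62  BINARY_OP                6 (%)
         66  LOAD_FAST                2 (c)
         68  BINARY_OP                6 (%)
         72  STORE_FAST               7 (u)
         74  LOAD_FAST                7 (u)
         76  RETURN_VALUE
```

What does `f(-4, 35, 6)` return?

1

LOAD_FAST_LOAD_FAST b,c → push 35,6. Stack: [35, 6]
BINARY_OP + → 35 + 6 = 41. Stack: [41]
STORE_FAST y → y=41. Stack: []
LOAD_FAST_LOAD_FAST c,y → push 6,41. Stack: [6, 41]
BINARY_OP % → 6 % 41 = 6. Stack: [6]
LOAD_FAST_LOAD_FAST c,a → push 6,-4. Stack: [6, 6, -4]
BINARY_OP * → 6 * -4 = -24. Stack: [6, -24]
BINARY_OP % → 6 % -24 = -18. Stack: [-18]
STORE_FAST q → q=-18. Stack: []
LOAD_FAST q → push -18. Stack: [-18]
LOAD_CONST → push 6. Stack: [-18, 6]
BINARY_OP - → -18 - 6 = -24. Stack: [-24]
LOAD_FAST b → push 35. Stack: [-24, 35]
BINARY_OP + → -24 + 35 = 11. Stack: [11]
STORE_FAST m → m=11. Stack: []
LOAD_FAST_LOAD_FAST a,a → push -4,-4. Stack: [-4, -4]
BINARY_OP & → -4 & -4 = -4. Stack: [-4]
LOAD_FAST y → push 41. Stack: [-4, 41]
BINARY_OP ^ → -4 ^ 41 = -43. Stack: [-43]
STORE_FAST x → x=-43. Stack: []
LOAD_FAST x → push -43. Stack: [-43]
LOAD_CONST → push 4. Stack: [-43, 4]
BINARY_OP % → -43 % 4 = 1. Stack: [1]
LOAD_FAST c → push 6. Stack: [1, 6]
BINARY_OP % → 1 % 6 = 1. Stack: [1]
STORE_FAST u → u=1. Stack: []
LOAD_FAST u → push 1. Stack: [1]
RETURN_VALUE → return 1.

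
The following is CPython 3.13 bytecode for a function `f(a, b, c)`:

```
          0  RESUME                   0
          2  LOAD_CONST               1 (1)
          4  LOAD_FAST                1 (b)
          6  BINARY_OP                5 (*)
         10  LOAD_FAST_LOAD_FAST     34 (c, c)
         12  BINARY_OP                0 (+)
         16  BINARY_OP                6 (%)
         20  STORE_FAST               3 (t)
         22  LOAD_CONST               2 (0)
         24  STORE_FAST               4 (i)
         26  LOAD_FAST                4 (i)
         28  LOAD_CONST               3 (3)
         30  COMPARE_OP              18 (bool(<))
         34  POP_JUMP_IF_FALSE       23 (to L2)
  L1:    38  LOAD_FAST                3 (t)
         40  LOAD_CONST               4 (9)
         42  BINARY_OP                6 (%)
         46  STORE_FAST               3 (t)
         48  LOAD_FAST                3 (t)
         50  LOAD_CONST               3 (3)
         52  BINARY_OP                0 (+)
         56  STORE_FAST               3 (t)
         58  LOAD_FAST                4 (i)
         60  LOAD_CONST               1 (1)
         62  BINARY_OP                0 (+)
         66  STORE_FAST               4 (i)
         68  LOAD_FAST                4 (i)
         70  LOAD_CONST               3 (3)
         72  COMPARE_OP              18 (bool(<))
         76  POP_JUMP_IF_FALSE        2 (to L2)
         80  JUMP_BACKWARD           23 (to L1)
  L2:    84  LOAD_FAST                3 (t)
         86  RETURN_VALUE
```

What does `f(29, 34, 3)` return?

4

LOAD_CONST → push 1. Stack: [1]
LOAD_FAST b → push 34. Stack: [1, 34]
BINARY_OP * → 1 * 34 = 34. Stack: [34]
LOAD_FAST_LOAD_FAST c,c → push 3,3. Stack: [34, 3, 3]
BINARY_OP + → 3 + 3 = 6. Stack: [34, 6]
BINARY_OP % → 34 % 6 = 4. Stack: [4]
STORE_FAST t → t=4. Stack: []
LOAD_CONST → push 0. Stack: [0]
STORE_FAST i → i=0. Stack: []
LOAD_FAST i → push 0. Stack: [0]
LOAD_CONST → push 3. Stack: [0, 3]
COMPARE_OP bool(<) → 0 vs 3 = True. Stack: [True]
POP_JUMP_IF_FALSE → pop True; no jump. Stack: []
LOAD_FAST t → push 4. Stack: [4]
LOAD_CONST → push 9. Stack: [4, 9]
BINARY_OP % → 4 % 9 = 4. Stack: [4]
STORE_FAST t → t=4. Stack: []
LOAD_FAST t → push 4. Stack: [4]
LOAD_CONST → push 3. Stack: [4, 3]
BINARY_OP + → 4 + 3 = 7. Stack: [7]
STORE_FAST t → t=7. Stack: []
LOAD_FAST i → push 0. Stack: [0]
LOAD_CONST → push 1. Stack: [0, 1]
BINARY_OP + → 0 + 1 = 1. Stack: [1]
STORE_FAST i → i=1. Stack: []
LOAD_FAST i → push 1. Stack: [1]
LOAD_CONST → push 3. Stack: [1, 3]
COMPARE_OP bool(<) → 1 vs 3 = True. Stack: [True]
POP_JUMP_IF_FALSE → pop True; no jump. Stack: []
LOAD_FAST t → push 7. Stack: [7]
LOAD_CONST → push 9. Stack: [7, 9]
BINARY_OP % → 7 % 9 = 7. Stack: [7]
STORE_FAST t → t=7. Stack: []
LOAD_FAST t → push 7. Stack: [7]
LOAD_CONST → push 3. Stack: [7, 3]
BINARY_OP + → 7 + 3 = 10. Stack: [10]
STORE_FAST t → t=10. Stack: []
LOAD_FAST i → push 1. Stack: [1]
LOAD_CONST → push 1. Stack: [1, 1]
BINARY_OP + → 1 + 1 = 2. Stack: [2]
STORE_FAST i → i=2. Stack: []
LOAD_FAST i → push 2. Stack: [2]
LOAD_CONST → push 3. Stack: [2, 3]
COMPARE_OP bool(<) → 2 vs 3 = True. Stack: [True]
POP_JUMP_IF_FALSE → pop True; no jump. Stack: []
LOAD_FAST t → push 10. Stack: [10]
LOAD_CONST → push 9. Stack: [10, 9]
BINARY_OP % → 10 % 9 = 1. Stack: [1]
STORE_FAST t → t=1. Stack: []
LOAD_FAST t → push 1. Stack: [1]
LOAD_CONST → push 3. Stack: [1, 3]
BINARY_OP + → 1 + 3 = 4. Stack: [4]
STORE_FAST t → t=4. Stack: []
LOAD_FAST i → push 2. Stack: [2]
LOAD_CONST → push 1. Stack: [2, 1]
BINARY_OP + → 2 + 1 = 3. Stack: [3]
STORE_FAST i → i=3. Stack: []
LOAD_FAST i → push 3. Stack: [3]
LOAD_CONST → push 3. Stack: [3, 3]
COMPARE_OP bool(<) → 3 vs 3 = False. Stack: [False]
POP_JUMP_IF_FALSE → pop False; jump. Stack: []
LOAD_FAST t → push 4. Stack: [4]
RETURN_VALUE → return 4.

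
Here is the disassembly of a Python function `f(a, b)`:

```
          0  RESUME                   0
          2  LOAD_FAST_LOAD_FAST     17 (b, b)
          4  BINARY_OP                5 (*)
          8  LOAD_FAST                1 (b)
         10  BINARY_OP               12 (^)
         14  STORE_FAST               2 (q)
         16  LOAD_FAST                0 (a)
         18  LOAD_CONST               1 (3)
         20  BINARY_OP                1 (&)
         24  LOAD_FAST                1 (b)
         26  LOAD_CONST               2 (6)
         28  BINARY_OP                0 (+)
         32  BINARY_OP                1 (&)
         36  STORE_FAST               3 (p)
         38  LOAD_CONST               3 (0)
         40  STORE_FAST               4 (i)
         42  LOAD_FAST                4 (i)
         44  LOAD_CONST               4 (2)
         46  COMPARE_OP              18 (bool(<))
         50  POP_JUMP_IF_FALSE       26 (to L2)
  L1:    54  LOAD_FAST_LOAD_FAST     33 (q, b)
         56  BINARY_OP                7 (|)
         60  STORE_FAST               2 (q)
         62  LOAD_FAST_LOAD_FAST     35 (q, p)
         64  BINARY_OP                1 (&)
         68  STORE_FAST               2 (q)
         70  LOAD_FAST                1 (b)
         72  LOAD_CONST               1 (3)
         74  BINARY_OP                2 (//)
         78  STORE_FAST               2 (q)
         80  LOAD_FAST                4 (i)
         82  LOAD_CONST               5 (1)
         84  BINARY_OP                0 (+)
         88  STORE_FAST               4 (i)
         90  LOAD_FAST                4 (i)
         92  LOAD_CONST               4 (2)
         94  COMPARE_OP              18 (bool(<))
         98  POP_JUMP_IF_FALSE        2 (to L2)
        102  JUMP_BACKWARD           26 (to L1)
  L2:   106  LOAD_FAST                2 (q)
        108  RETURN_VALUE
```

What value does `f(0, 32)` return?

10

LOAD_FAST_LOAD_FAST b,b → push 32,32. Stack: [32, 32]
BINARY_OP * → 32 * 32 = 1024. Stack: [1024]
LOAD_FAST b → push 32. Stack: [1024, 32]
BINARY_OP ^ → 1024 ^ 32 = 1056. Stack: [1056]
STORE_FAST q → q=1056. Stack: []
LOAD_FAST a → push 0. Stack: [0]
LOAD_CONST → push 3. Stack: [0, 3]
BINARY_OP & → 0 & 3 = 0. Stack: [0]
LOAD_FAST b → push 32. Stack: [0, 32]
LOAD_CONST → push 6. Stack: [0, 32, 6]
BINARY_OP + → 32 + 6 = 38. Stack: [0, 38]
BINARY_OP & → 0 & 38 = 0. Stack: [0]
STORE_FAST p → p=0. Stack: []
LOAD_CONST → push 0. Stack: [0]
STORE_FAST i → i=0. Stack: []
LOAD_FAST i → push 0. Stack: [0]
LOAD_CONST → push 2. Stack: [0, 2]
COMPARE_OP bool(<) → 0 vs 2 = True. Stack: [True]
POP_JUMP_IF_FALSE → pop True; no jump. Stack: []
LOAD_FAST_LOAD_FAST q,b → push 1056,32. Stack: [1056, 32]
BINARY_OP | → 1056 | 32 = 1056. Stack: [1056]
STORE_FAST q → q=1056. Stack: []
LOAD_FAST_LOAD_FAST q,p → push 1056,0. Stack: [1056, 0]
BINARY_OP & → 1056 & 0 = 0. Stack: [0]
STORE_FAST q → q=0. Stack: []
LOAD_FAST b → push 32. Stack: [32]
LOAD_CONST → push 3. Stack: [32, 3]
BINARY_OP // → 32 // 3 = 10. Stack: [10]
STORE_FAST q → q=10. Stack: []
LOAD_FAST i → push 0. Stack: [0]
LOAD_CONST → push 1. Stack: [0, 1]
BINARY_OP + → 0 + 1 = 1. Stack: [1]
STORE_FAST i → i=1. Stack: []
LOAD_FAST i → push 1. Stack: [1]
LOAD_CONST → push 2. Stack: [1, 2]
COMPARE_OP bool(<) → 1 vs 2 = True. Stack: [True]
POP_JUMP_IF_FALSE → pop True; no jump. Stack: []
LOAD_FAST_LOAD_FAST q,b → push 10,32. Stack: [10, 32]
BINARY_OP | → 10 | 32 = 42. Stack: [42]
STORE_FAST q → q=42. Stack: []
LOAD_FAST_LOAD_FAST q,p → push 42,0. Stack: [42, 0]
BINARY_OP & → 42 & 0 = 0. Stack: [0]
STORE_FAST q → q=0. Stack: []
LOAD_FAST b → push 32. Stack: [32]
LOAD_CONST → push 3. Stack: [32, 3]
BINARY_OP // → 32 // 3 = 10. Stack: [10]
STORE_FAST q → q=10. Stack: []
LOAD_FAST i → push 1. Stack: [1]
LOAD_CONST → push 1. Stack: [1, 1]
BINARY_OP + → 1 + 1 = 2. Stack: [2]
STORE_FAST i → i=2. Stack: []
LOAD_FAST i → push 2. Stack: [2]
LOAD_CONST → push 2. Stack: [2, 2]
COMPARE_OP bool(<) → 2 vs 2 = False. Stack: [False]
POP_JUMP_IF_FALSE → pop False; jump. Stack: []
LOAD_FAST q → push 10. Stack: [10]
RETURN_VALUE → return 10.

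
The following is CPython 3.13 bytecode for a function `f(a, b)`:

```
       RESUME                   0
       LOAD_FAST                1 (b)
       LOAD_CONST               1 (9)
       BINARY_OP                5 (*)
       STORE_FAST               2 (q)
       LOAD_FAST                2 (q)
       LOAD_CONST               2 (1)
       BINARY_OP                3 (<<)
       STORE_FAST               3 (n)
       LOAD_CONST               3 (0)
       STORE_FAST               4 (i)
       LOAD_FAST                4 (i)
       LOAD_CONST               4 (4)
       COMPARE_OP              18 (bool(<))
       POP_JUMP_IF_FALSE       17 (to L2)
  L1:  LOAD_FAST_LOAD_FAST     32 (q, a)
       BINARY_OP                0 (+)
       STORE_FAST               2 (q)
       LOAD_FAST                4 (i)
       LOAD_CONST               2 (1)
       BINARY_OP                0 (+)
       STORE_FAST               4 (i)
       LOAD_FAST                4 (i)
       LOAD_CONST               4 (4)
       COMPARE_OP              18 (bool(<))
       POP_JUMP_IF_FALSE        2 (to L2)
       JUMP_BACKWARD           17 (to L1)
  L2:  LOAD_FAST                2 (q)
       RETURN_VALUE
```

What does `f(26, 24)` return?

LOAD_FAST b → push 24. Stack: [24]
LOAD_CONST → push 9. Stack: [24, 9]
BINARY_OP * → 24 * 9 = 216. Stack: [216]
STORE_FAST q → q=216. Stack: []
LOAD_FAST q → push 216. Stack: [216]
LOAD_CONST → push 1. Stack: [216, 1]
BINARY_OP << → 216 << 1 = 432. Stack: [432]
STORE_FAST n → n=432. Stack: []
LOAD_CONST → push 0. Stack: [0]
STORE_FAST i → i=0. Stack: []
LOAD_FAST i → push 0. Stack: [0]
LOAD_CONST → push 4. Stack: [0, 4]
COMPARE_OP bool(<) → 0 vs 4 = True. Stack: [True]
POP_JUMP_IF_FALSE → pop True; no jump. Stack: []
LOAD_FAST_LOAD_FAST q,a → push 216,26. Stack: [216, 26]
BINARY_OP + → 216 + 26 = 242. Stack: [242]
STORE_FAST q → q=242. Stack: []
LOAD_FAST i → push 0. Stack: [0]
LOAD_CONST → push 1. Stack: [0, 1]
BINARY_OP + → 0 + 1 = 1. Stack: [1]
STORE_FAST i → i=1. Stack: []
LOAD_FAST i → push 1. Stack: [1]
LOAD_CONST → push 4. Stack: [1, 4]
COMPARE_OP bool(<) → 1 vs 4 = True. Stack: [True]
POP_JUMP_IF_FALSE → pop True; no jump. Stack: []
LOAD_FAST_LOAD_FAST q,a → push 242,26. Stack: [242, 26]
BINARY_OP + → 242 + 26 = 268. Stack: [268]
STORE_FAST q → q=268. Stack: []
LOAD_FAST i → push 1. Stack: [1]
LOAD_CONST → push 1. Stack: [1, 1]
BINARY_OP + → 1 + 1 = 2. Stack: [2]
STORE_FAST i → i=2. Stack: []
LOAD_FAST i → push 2. Stack: [2]
LOAD_CONST → push 4. Stack: [2, 4]
COMPARE_OP bool(<) → 2 vs 4 = True. Stack: [True]
POP_JUMP_IF_FALSE → pop True; no jump. Stack: []
LOAD_FAST_LOAD_FAST q,a → push 268,26. Stack: [268, 26]
BINARY_OP + → 268 + 26 = 294. Stack: [294]
STORE_FAST q → q=294. Stack: []
LOAD_FAST i → push 2. Stack: [2]
LOAD_CONST → push 1. Stack: [2, 1]
BINARY_OP + → 2 + 1 = 3. Stack: [3]
STORE_FAST i → i=3. Stack: []
LOAD_FAST i → push 3. Stack: [3]
LOAD_CONST → push 4. Stack: [3, 4]
COMPARE_OP bool(<) → 3 vs 4 = True. Stack: [True]
POP_JUMP_IF_FALSE → pop True; no jump. Stack: []
LOAD_FAST_LOAD_FAST q,a → push 294,26. Stack: [294, 26]
BINARY_OP + → 294 + 26 = 320. Stack: [320]
STORE_FAST q → q=320. Stack: []
LOAD_FAST i → push 3. Stack: [3]
LOAD_CONST → push 1. Stack: [3, 1]
BINARY_OP + → 3 + 1 = 4. Stack: [4]
STORE_FAST i → i=4. Stack: []
LOAD_FAST i → push 4. Stack: [4]
LOAD_CONST → push 4. Stack: [4, 4]
COMPARE_OP bool(<) → 4 vs 4 = False. Stack: [False]
POP_JUMP_IF_FALSE → pop False; jump. Stack: []
LOAD_FAST q → push 320. Stack: [320]
RETURN_VALUE → return 320.

320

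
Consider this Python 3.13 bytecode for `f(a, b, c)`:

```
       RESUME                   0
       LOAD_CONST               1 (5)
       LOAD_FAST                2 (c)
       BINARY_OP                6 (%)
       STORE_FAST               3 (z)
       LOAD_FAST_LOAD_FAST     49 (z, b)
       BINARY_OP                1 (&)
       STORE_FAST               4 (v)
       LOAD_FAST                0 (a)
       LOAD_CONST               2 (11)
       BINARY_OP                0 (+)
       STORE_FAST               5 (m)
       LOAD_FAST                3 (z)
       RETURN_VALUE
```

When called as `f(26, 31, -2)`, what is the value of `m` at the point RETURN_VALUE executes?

LOAD_CONST → push 5. Stack: [5]
LOAD_FAST c → push -2. Stack: [5, -2]
BINARY_OP % → 5 % -2 = -1. Stack: [-1]
STORE_FAST z → z=-1. Stack: []
LOAD_FAST_LOAD_FAST z,b → push -1,31. Stack: [-1, 31]
BINARY_OP & → -1 & 31 = 31. Stack: [31]
STORE_FAST v → v=31. Stack: []
LOAD_FAST a → push 26. Stack: [26]
LOAD_CONST → push 11. Stack: [26, 11]
BINARY_OP + → 26 + 11 = 37. Stack: [37]
STORE_FAST m → m=37. Stack: []
LOAD_FAST z → push -1. Stack: [-1]
RETURN_VALUE → return -1.

37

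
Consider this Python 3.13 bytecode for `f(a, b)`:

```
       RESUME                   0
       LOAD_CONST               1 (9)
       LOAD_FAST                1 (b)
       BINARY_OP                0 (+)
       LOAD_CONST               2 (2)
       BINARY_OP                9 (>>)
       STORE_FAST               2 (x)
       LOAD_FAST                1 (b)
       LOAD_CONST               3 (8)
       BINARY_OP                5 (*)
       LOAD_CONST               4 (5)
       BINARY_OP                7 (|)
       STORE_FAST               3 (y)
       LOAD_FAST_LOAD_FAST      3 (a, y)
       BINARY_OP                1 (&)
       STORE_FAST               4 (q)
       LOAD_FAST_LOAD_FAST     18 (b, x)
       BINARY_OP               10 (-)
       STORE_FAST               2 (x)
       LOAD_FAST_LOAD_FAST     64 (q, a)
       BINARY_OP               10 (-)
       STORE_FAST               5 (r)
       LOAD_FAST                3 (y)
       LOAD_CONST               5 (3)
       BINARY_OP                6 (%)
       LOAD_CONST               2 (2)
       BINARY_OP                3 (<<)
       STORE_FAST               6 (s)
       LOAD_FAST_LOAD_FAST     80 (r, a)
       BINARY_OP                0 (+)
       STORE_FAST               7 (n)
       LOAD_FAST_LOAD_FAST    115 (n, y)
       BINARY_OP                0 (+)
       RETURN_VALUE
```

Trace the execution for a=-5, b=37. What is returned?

598

LOAD_CONST → push 9. Stack: [9]
LOAD_FAST b → push 37. Stack: [9, 37]
BINARY_OP + → 9 + 37 = 46. Stack: [46]
LOAD_CONST → push 2. Stack: [46, 2]
BINARY_OP >> → 46 >> 2 = 11. Stack: [11]
STORE_FAST x → x=11. Stack: []
LOAD_FAST b → push 37. Stack: [37]
LOAD_CONST → push 8. Stack: [37, 8]
BINARY_OP * → 37 * 8 = 296. Stack: [296]
LOAD_CONST → push 5. Stack: [296, 5]
BINARY_OP | → 296 | 5 = 301. Stack: [301]
STORE_FAST y → y=301. Stack: []
LOAD_FAST_LOAD_FAST a,y → push -5,301. Stack: [-5, 301]
BINARY_OP & → -5 & 301 = 297. Stack: [297]
STORE_FAST q → q=297. Stack: []
LOAD_FAST_LOAD_FAST b,x → push 37,11. Stack: [37, 11]
BINARY_OP - → 37 - 11 = 26. Stack: [26]
STORE_FAST x → x=26. Stack: []
LOAD_FAST_LOAD_FAST q,a → push 297,-5. Stack: [297, -5]
BINARY_OP - → 297 - -5 = 302. Stack: [302]
STORE_FAST r → r=302. Stack: []
LOAD_FAST y → push 301. Stack: [301]
LOAD_CONST → push 3. Stack: [301, 3]
BINARY_OP % → 301 % 3 = 1. Stack: [1]
LOAD_CONST → push 2. Stack: [1, 2]
BINARY_OP << → 1 << 2 = 4. Stack: [4]
STORE_FAST s → s=4. Stack: []
LOAD_FAST_LOAD_FAST r,a → push 302,-5. Stack: [302, -5]
BINARY_OP + → 302 + -5 = 297. Stack: [297]
STORE_FAST n → n=297. Stack: []
LOAD_FAST_LOAD_FAST n,y → push 297,301. Stack: [297, 301]
BINARY_OP + → 297 + 301 = 598. Stack: [598]
RETURN_VALUE → return 598.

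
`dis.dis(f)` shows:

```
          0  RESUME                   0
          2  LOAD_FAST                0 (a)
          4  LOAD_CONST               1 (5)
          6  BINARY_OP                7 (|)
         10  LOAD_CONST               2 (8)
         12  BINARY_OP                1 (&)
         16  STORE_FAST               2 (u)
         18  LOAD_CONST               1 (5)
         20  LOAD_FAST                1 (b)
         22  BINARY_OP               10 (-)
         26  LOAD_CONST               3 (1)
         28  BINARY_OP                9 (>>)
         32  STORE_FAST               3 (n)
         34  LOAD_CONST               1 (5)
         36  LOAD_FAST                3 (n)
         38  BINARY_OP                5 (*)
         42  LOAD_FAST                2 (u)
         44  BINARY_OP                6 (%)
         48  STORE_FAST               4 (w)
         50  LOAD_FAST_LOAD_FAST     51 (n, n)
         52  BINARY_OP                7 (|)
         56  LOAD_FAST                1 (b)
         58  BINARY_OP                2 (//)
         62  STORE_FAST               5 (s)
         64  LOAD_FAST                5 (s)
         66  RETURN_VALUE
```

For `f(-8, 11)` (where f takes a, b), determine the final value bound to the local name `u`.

8

LOAD_FAST a → push -8. Stack: [-8]
LOAD_CONST → push 5. Stack: [-8, 5]
BINARY_OP | → -8 | 5 = -3. Stack: [-3]
LOAD_CONST → push 8. Stack: [-3, 8]
BINARY_OP & → -3 & 8 = 8. Stack: [8]
STORE_FAST u → u=8. Stack: []
LOAD_CONST → push 5. Stack: [5]
LOAD_FAST b → push 11. Stack: [5, 11]
BINARY_OP - → 5 - 11 = -6. Stack: [-6]
LOAD_CONST → push 1. Stack: [-6, 1]
BINARY_OP >> → -6 >> 1 = -3. Stack: [-3]
STORE_FAST n → n=-3. Stack: []
LOAD_CONST → push 5. Stack: [5]
LOAD_FAST n → push -3. Stack: [5, -3]
BINARY_OP * → 5 * -3 = -15. Stack: [-15]
LOAD_FAST u → push 8. Stack: [-15, 8]
BINARY_OP % → -15 % 8 = 1. Stack: [1]
STORE_FAST w → w=1. Stack: []
LOAD_FAST_LOAD_FAST n,n → push -3,-3. Stack: [-3, -3]
BINARY_OP | → -3 | -3 = -3. Stack: [-3]
LOAD_FAST b → push 11. Stack: [-3, 11]
BINARY_OP // → -3 // 11 = -1. Stack: [-1]
STORE_FAST s → s=-1. Stack: []
LOAD_FAST s → push -1. Stack: [-1]
RETURN_VALUE → return -1.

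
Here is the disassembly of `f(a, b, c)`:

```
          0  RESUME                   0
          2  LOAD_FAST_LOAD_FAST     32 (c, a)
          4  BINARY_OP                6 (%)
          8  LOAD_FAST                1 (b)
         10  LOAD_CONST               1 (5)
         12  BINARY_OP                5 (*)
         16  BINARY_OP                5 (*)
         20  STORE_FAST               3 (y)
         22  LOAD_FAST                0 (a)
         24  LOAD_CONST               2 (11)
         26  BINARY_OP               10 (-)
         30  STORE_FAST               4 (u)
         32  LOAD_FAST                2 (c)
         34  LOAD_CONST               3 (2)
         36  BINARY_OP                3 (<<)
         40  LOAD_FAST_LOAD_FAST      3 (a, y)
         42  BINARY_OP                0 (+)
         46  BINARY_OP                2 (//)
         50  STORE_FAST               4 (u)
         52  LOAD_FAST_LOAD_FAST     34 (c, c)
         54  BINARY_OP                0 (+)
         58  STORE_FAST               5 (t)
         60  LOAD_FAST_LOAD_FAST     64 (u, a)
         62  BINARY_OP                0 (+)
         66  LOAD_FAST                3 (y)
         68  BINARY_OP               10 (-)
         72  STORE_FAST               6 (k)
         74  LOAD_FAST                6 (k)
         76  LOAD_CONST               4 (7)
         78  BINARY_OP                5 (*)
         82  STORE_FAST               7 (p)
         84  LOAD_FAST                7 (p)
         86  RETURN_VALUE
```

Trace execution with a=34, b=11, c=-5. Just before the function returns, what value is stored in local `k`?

LOAD_FAST_LOAD_FAST c,a → push -5,34. Stack: [-5, 34]
BINARY_OP % → -5 % 34 = 29. Stack: [29]
LOAD_FAST b → push 11. Stack: [29, 11]
LOAD_CONST → push 5. Stack: [29, 11, 5]
BINARY_OP * → 11 * 5 = 55. Stack: [29, 55]
BINARY_OP * → 29 * 55 = 1595. Stack: [1595]
STORE_FAST y → y=1595. Stack: []
LOAD_FAST a → push 34. Stack: [34]
LOAD_CONST → push 11. Stack: [34, 11]
BINARY_OP - → 34 - 11 = 23. Stack: [23]
STORE_FAST u → u=23. Stack: []
LOAD_FAST c → push -5. Stack: [-5]
LOAD_CONST → push 2. Stack: [-5, 2]
BINARY_OP << → -5 << 2 = -20. Stack: [-20]
LOAD_FAST_LOAD_FAST a,y → push 34,1595. Stack: [-20, 34, 1595]
BINARY_OP + → 34 + 1595 = 1629. Stack: [-20, 1629]
BINARY_OP // → -20 // 1629 = -1. Stack: [-1]
STORE_FAST u → u=-1. Stack: []
LOAD_FAST_LOAD_FAST c,c → push -5,-5. Stack: [-5, -5]
BINARY_OP + → -5 + -5 = -10. Stack: [-10]
STORE_FAST t → t=-10. Stack: []
LOAD_FAST_LOAD_FAST u,a → push -1,34. Stack: [-1, 34]
BINARY_OP + → -1 + 34 = 33. Stack: [33]
LOAD_FAST y → push 1595. Stack: [33, 1595]
BINARY_OP - → 33 - 1595 = -1562. Stack: [-1562]
STORE_FAST k → k=-1562. Stack: []
LOAD_FAST k → push -1562. Stack: [-1562]
LOAD_CONST → push 7. Stack: [-1562, 7]
BINARY_OP * → -1562 * 7 = -10934. Stack: [-10934]
STORE_FAST p → p=-10934. Stack: []
LOAD_FAST p → push -10934. Stack: [-10934]
RETURN_VALUE → return -10934.

-1562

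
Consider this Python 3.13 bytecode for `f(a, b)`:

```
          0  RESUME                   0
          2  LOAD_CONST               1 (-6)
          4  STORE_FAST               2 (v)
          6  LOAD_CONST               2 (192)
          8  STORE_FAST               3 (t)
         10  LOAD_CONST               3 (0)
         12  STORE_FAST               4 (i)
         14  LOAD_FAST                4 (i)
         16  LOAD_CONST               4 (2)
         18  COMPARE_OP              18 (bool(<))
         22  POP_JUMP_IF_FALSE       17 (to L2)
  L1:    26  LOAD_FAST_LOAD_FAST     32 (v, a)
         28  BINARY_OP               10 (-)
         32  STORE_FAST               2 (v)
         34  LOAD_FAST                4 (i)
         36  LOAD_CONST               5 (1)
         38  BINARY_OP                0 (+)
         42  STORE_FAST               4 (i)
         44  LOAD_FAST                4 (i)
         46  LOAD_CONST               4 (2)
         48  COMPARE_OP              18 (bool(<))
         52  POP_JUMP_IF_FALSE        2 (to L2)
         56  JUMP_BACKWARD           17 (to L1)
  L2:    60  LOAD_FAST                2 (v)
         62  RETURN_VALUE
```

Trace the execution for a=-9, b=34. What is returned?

LOAD_CONST → push -6. Stack: [-6]
STORE_FAST v → v=-6. Stack: []
LOAD_CONST → push 192. Stack: [192]
STORE_FAST t → t=192. Stack: []
LOAD_CONST → push 0. Stack: [0]
STORE_FAST i → i=0. Stack: []
LOAD_FAST i → push 0. Stack: [0]
LOAD_CONST → push 2. Stack: [0, 2]
COMPARE_OP bool(<) → 0 vs 2 = True. Stack: [True]
POP_JUMP_IF_FALSE → pop True; no jump. Stack: []
LOAD_FAST_LOAD_FAST v,a → push -6,-9. Stack: [-6, -9]
BINARY_OP - → -6 - -9 = 3. Stack: [3]
STORE_FAST v → v=3. Stack: []
LOAD_FAST i → push 0. Stack: [0]
LOAD_CONST → push 1. Stack: [0, 1]
BINARY_OP + → 0 + 1 = 1. Stack: [1]
STORE_FAST i → i=1. Stack: []
LOAD_FAST i → push 1. Stack: [1]
LOAD_CONST → push 2. Stack: [1, 2]
COMPARE_OP bool(<) → 1 vs 2 = True. Stack: [True]
POP_JUMP_IF_FALSE → pop True; no jump. Stack: []
LOAD_FAST_LOAD_FAST v,a → push 3,-9. Stack: [3, -9]
BINARY_OP - → 3 - -9 = 12. Stack: [12]
STORE_FAST v → v=12. Stack: []
LOAD_FAST i → push 1. Stack: [1]
LOAD_CONST → push 1. Stack: [1, 1]
BINARY_OP + → 1 + 1 = 2. Stack: [2]
STORE_FAST i → i=2. Stack: []
LOAD_FAST i → push 2. Stack: [2]
LOAD_CONST → push 2. Stack: [2, 2]
COMPARE_OP bool(<) → 2 vs 2 = False. Stack: [False]
POP_JUMP_IF_FALSE → pop False; jump. Stack: []
LOAD_FAST v → push 12. Stack: [12]
RETURN_VALUE → return 12.

12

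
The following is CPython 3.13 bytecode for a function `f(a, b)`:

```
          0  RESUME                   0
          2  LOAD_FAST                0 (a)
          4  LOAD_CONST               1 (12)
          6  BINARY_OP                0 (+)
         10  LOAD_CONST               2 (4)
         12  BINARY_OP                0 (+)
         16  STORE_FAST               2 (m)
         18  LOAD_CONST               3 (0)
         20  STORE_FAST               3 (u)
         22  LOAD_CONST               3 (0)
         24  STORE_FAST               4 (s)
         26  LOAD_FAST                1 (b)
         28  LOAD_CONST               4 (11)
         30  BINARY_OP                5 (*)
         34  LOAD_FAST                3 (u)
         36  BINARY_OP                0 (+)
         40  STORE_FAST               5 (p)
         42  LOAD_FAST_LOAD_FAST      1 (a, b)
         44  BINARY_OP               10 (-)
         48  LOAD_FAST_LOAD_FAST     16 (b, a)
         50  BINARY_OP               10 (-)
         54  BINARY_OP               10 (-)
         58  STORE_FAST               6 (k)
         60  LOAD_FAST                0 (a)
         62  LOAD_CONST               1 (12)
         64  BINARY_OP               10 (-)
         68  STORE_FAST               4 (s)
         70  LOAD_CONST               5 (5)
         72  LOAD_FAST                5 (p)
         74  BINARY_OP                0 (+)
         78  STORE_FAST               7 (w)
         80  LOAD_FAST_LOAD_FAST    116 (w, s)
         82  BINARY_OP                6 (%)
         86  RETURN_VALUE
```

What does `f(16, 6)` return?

3

LOAD_FAST a → push 16. Stack: [16]
LOAD_CONST → push 12. Stack: [16, 12]
BINARY_OP + → 16 + 12 = 28. Stack: [28]
LOAD_CONST → push 4. Stack: [28, 4]
BINARY_OP + → 28 + 4 = 32. Stack: [32]
STORE_FAST m → m=32. Stack: []
LOAD_CONST → push 0. Stack: [0]
STORE_FAST u → u=0. Stack: []
LOAD_CONST → push 0. Stack: [0]
STORE_FAST s → s=0. Stack: []
LOAD_FAST b → push 6. Stack: [6]
LOAD_CONST → push 11. Stack: [6, 11]
BINARY_OP * → 6 * 11 = 66. Stack: [66]
LOAD_FAST u → push 0. Stack: [66, 0]
BINARY_OP + → 66 + 0 = 66. Stack: [66]
STORE_FAST p → p=66. Stack: []
LOAD_FAST_LOAD_FAST a,b → push 16,6. Stack: [16, 6]
BINARY_OP - → 16 - 6 = 10. Stack: [10]
LOAD_FAST_LOAD_FAST b,a → push 6,16. Stack: [10, 6, 16]
BINARY_OP - → 6 - 16 = -10. Stack: [10, -10]
BINARY_OP - → 10 - -10 = 20. Stack: [20]
STORE_FAST k → k=20. Stack: []
LOAD_FAST a → push 16. Stack: [16]
LOAD_CONST → push 12. Stack: [16, 12]
BINARY_OP - → 16 - 12 = 4. Stack: [4]
STORE_FAST s → s=4. Stack: []
LOAD_CONST → push 5. Stack: [5]
LOAD_FAST p → push 66. Stack: [5, 66]
BINARY_OP + → 5 + 66 = 71. Stack: [71]
STORE_FAST w → w=71. Stack: []
LOAD_FAST_LOAD_FAST w,s → push 71,4. Stack: [71, 4]
BINARY_OP % → 71 % 4 = 3. Stack: [3]
RETURN_VALUE → return 3.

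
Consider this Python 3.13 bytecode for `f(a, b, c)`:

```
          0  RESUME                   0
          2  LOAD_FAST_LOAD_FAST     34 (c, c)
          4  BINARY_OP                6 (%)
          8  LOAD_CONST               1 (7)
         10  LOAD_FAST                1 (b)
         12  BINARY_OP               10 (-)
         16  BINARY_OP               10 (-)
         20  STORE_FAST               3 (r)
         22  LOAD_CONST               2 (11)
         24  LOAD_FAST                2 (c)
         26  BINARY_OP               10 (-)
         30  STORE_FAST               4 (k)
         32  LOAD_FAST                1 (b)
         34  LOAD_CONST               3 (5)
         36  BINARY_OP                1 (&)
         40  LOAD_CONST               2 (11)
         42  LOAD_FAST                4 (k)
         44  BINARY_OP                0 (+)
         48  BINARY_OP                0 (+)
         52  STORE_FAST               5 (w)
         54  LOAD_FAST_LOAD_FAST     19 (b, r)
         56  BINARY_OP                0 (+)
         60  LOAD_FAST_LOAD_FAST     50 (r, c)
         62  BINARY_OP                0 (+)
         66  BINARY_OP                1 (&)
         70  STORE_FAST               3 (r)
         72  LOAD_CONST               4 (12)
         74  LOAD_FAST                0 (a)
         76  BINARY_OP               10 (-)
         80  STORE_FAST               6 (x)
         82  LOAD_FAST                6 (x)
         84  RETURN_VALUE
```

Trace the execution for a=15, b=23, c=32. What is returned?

-3

LOAD_FAST_LOAD_FAST c,c → push 32,32. Stack: [32, 32]
BINARY_OP % → 32 % 32 = 0. Stack: [0]
LOAD_CONST → push 7. Stack: [0, 7]
LOAD_FAST b → push 23. Stack: [0, 7, 23]
BINARY_OP - → 7 - 23 = -16. Stack: [0, -16]
BINARY_OP - → 0 - -16 = 16. Stack: [16]
STORE_FAST r → r=16. Stack: []
LOAD_CONST → push 11. Stack: [11]
LOAD_FAST c → push 32. Stack: [11, 32]
BINARY_OP - → 11 - 32 = -21. Stack: [-21]
STORE_FAST k → k=-21. Stack: []
LOAD_FAST b → push 23. Stack: [23]
LOAD_CONST → push 5. Stack: [23, 5]
BINARY_OP & → 23 & 5 = 5. Stack: [5]
LOAD_CONST → push 11. Stack: [5, 11]
LOAD_FAST k → push -21. Stack: [5, 11, -21]
BINARY_OP + → 11 + -21 = -10. Stack: [5, -10]
BINARY_OP + → 5 + -10 = -5. Stack: [-5]
STORE_FAST w → w=-5. Stack: []
LOAD_FAST_LOAD_FAST b,r → push 23,16. Stack: [23, 16]
BINARY_OP + → 23 + 16 = 39. Stack: [39]
LOAD_FAST_LOAD_FAST r,c → push 16,32. Stack: [39, 16, 32]
BINARY_OP + → 16 + 32 = 48. Stack: [39, 48]
BINARY_OP & → 39 & 48 = 32. Stack: [32]
STORE_FAST r → r=32. Stack: []
LOAD_CONST → push 12. Stack: [12]
LOAD_FAST a → push 15. Stack: [12, 15]
BINARY_OP - → 12 - 15 = -3. Stack: [-3]
STORE_FAST x → x=-3. Stack: []
LOAD_FAST x → push -3. Stack: [-3]
RETURN_VALUE → return -3.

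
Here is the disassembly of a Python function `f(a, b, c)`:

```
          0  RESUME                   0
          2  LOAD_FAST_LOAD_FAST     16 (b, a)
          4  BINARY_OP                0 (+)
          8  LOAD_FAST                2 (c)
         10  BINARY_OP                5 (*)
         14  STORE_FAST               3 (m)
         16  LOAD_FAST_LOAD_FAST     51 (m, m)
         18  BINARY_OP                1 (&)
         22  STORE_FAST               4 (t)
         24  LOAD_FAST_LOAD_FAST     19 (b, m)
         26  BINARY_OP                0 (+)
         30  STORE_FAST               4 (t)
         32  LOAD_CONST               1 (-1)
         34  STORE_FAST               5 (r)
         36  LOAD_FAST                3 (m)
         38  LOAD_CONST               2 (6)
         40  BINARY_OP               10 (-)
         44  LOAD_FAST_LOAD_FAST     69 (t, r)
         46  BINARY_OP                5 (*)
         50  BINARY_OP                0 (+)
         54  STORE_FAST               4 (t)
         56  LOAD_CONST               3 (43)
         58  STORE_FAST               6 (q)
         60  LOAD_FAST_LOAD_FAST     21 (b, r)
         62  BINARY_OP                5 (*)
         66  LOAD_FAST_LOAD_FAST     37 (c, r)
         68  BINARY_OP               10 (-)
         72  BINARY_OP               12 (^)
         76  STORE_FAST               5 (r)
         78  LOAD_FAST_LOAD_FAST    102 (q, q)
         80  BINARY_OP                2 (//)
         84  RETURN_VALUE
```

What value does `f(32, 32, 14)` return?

1

LOAD_FAST_LOAD_FAST b,a → push 32,32. Stack: [32, 32]
BINARY_OP + → 32 + 32 = 64. Stack: [64]
LOAD_FAST c → push 14. Stack: [64, 14]
BINARY_OP * → 64 * 14 = 896. Stack: [896]
STORE_FAST m → m=896. Stack: []
LOAD_FAST_LOAD_FAST m,m → push 896,896. Stack: [896, 896]
BINARY_OP & → 896 & 896 = 896. Stack: [896]
STORE_FAST t → t=896. Stack: []
LOAD_FAST_LOAD_FAST b,m → push 32,896. Stack: [32, 896]
BINARY_OP + → 32 + 896 = 928. Stack: [928]
STORE_FAST t → t=928. Stack: []
LOAD_CONST → push -1. Stack: [-1]
STORE_FAST r → r=-1. Stack: []
LOAD_FAST m → push 896. Stack: [896]
LOAD_CONST → push 6. Stack: [896, 6]
BINARY_OP - → 896 - 6 = 890. Stack: [890]
LOAD_FAST_LOAD_FAST t,r → push 928,-1. Stack: [890, 928, -1]
BINARY_OP * → 928 * -1 = -928. Stack: [890, -928]
BINARY_OP + → 890 + -928 = -38. Stack: [-38]
STORE_FAST t → t=-38. Stack: []
LOAD_CONST → push 43. Stack: [43]
STORE_FAST q → q=43. Stack: []
LOAD_FAST_LOAD_FAST b,r → push 32,-1. Stack: [32, -1]
BINARY_OP * → 32 * -1 = -32. Stack: [-32]
LOAD_FAST_LOAD_FAST c,r → push 14,-1. Stack: [-32, 14, -1]
BINARY_OP - → 14 - -1 = 15. Stack: [-32, 15]
BINARY_OP ^ → -32 ^ 15 = -17. Stack: [-17]
STORE_FAST r → r=-17. Stack: []
LOAD_FAST_LOAD_FAST q,q → push 43,43. Stack: [43, 43]
BINARY_OP // → 43 // 43 = 1. Stack: [1]
RETURN_VALUE → return 1.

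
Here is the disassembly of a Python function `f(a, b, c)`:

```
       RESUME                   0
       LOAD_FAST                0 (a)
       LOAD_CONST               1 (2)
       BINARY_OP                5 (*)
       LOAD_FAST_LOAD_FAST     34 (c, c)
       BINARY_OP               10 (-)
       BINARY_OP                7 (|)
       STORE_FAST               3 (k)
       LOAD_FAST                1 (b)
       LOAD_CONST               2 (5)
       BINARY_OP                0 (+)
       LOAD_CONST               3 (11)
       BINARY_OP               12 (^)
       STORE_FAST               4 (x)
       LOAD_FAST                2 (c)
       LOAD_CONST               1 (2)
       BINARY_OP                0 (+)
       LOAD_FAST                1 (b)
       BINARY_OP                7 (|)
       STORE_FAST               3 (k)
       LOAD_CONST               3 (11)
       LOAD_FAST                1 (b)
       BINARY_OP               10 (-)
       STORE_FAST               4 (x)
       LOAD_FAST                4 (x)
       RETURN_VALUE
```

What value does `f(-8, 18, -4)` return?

LOAD_FAST a → push -8. Stack: [-8]
LOAD_CONST → push 2. Stack: [-8, 2]
BINARY_OP * → -8 * 2 = -16. Stack: [-16]
LOAD_FAST_LOAD_FAST c,c → push -4,-4. Stack: [-16, -4, -4]
BINARY_OP - → -4 - -4 = 0. Stack: [-16, 0]
BINARY_OP | → -16 | 0 = -16. Stack: [-16]
STORE_FAST k → k=-16. Stack: []
LOAD_FAST b → push 18. Stack: [18]
LOAD_CONST → push 5. Stack: [18, 5]
BINARY_OP + → 18 + 5 = 23. Stack: [23]
LOAD_CONST → push 11. Stack: [23, 11]
BINARY_OP ^ → 23 ^ 11 = 28. Stack: [28]
STORE_FAST x → x=28. Stack: []
LOAD_FAST c → push -4. Stack: [-4]
LOAD_CONST → push 2. Stack: [-4, 2]
BINARY_OP + → -4 + 2 = -2. Stack: [-2]
LOAD_FAST b → push 18. Stack: [-2, 18]
BINARY_OP | → -2 | 18 = -2. Stack: [-2]
STORE_FAST k → k=-2. Stack: []
LOAD_CONST → push 11. Stack: [11]
LOAD_FAST b → push 18. Stack: [11, 18]
BINARY_OP - → 11 - 18 = -7. Stack: [-7]
STORE_FAST x → x=-7. Stack: []
LOAD_FAST x → push -7. Stack: [-7]
RETURN_VALUE → return -7.

-7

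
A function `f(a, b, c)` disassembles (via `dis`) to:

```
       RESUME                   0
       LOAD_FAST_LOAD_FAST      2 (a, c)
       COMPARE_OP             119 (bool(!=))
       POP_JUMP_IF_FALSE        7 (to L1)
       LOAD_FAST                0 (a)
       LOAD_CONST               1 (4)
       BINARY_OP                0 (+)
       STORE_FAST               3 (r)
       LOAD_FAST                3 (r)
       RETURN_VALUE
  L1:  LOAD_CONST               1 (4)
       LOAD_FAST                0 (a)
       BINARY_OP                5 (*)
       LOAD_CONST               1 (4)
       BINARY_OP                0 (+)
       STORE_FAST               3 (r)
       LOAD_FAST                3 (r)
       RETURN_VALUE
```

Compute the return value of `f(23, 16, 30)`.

LOAD_FAST_LOAD_FAST a,c → push 23,30. Stack: [23, 30]
COMPARE_OP bool(!=) → 23 vs 30 = True. Stack: [True]
POP_JUMP_IF_FALSE → pop True; no jump. Stack: []
LOAD_FAST a → push 23. Stack: [23]
LOAD_CONST → push 4. Stack: [23, 4]
BINARY_OP + → 23 + 4 = 27. Stack: [27]
STORE_FAST r → r=27. Stack: []
LOAD_FAST r → push 27. Stack: [27]
RETURN_VALUE → return 27.

27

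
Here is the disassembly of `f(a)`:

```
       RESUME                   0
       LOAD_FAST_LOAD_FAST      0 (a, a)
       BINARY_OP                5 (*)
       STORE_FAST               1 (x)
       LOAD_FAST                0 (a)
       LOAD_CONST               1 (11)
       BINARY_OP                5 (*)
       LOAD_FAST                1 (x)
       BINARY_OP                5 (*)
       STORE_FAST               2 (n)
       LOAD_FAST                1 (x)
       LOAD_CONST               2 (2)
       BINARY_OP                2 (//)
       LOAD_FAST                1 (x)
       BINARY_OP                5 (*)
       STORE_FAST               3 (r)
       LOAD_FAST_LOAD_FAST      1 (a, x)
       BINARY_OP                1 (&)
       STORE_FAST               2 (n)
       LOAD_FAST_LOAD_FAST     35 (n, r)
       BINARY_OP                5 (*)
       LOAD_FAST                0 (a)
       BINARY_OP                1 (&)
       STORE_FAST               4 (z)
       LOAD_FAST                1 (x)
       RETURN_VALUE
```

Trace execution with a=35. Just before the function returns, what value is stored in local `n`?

LOAD_FAST_LOAD_FAST a,a → push 35,35. Stack: [35, 35]
BINARY_OP * → 35 * 35 = 1225. Stack: [1225]
STORE_FAST x → x=1225. Stack: []
LOAD_FAST a → push 35. Stack: [35]
LOAD_CONST → push 11. Stack: [35, 11]
BINARY_OP * → 35 * 11 = 385. Stack: [385]
LOAD_FAST x → push 1225. Stack: [385, 1225]
BINARY_OP * → 385 * 1225 = 471625. Stack: [471625]
STORE_FAST n → n=471625. Stack: []
LOAD_FAST x → push 1225. Stack: [1225]
LOAD_CONST → push 2. Stack: [1225, 2]
BINARY_OP // → 1225 // 2 = 612. Stack: [612]
LOAD_FAST x → push 1225. Stack: [612, 1225]
BINARY_OP * → 612 * 1225 = 749700. Stack: [749700]
STORE_FAST r → r=749700. Stack: []
LOAD_FAST_LOAD_FAST a,x → push 35,1225. Stack: [35, 1225]
BINARY_OP & → 35 & 1225 = 1. Stack: [1]
STORE_FAST n → n=1. Stack: []
LOAD_FAST_LOAD_FAST n,r → push 1,749700. Stack: [1, 749700]
BINARY_OP * → 1 * 749700 = 749700. Stack: [749700]
LOAD_FAST a → push 35. Stack: [749700, 35]
BINARY_OP & → 749700 & 35 = 0. Stack: [0]
STORE_FAST z → z=0. Stack: []
LOAD_FAST x → push 1225. Stack: [1225]
RETURN_VALUE → return 1225.

1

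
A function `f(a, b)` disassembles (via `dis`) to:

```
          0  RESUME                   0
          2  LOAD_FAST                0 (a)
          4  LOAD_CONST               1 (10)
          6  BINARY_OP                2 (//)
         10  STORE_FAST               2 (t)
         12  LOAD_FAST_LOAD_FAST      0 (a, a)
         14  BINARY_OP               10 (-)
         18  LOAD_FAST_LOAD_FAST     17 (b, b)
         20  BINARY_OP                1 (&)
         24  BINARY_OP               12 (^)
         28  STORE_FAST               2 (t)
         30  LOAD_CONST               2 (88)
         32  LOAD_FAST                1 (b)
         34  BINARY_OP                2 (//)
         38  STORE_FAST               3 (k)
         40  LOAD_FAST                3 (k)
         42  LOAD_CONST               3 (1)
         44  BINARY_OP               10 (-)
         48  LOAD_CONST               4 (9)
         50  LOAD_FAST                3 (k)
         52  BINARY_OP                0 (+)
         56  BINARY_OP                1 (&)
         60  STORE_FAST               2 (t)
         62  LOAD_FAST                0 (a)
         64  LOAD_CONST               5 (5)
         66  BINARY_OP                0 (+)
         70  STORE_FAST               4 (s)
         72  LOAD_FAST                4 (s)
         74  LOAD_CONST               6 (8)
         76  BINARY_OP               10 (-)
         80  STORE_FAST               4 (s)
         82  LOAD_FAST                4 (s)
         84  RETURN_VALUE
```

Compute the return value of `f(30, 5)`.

LOAD_FAST a → push 30. Stack: [30]
LOAD_CONST → push 10. Stack: [30, 10]
BINARY_OP // → 30 // 10 = 3. Stack: [3]
STORE_FAST t → t=3. Stack: []
LOAD_FAST_LOAD_FAST a,a → push 30,30. Stack: [30, 30]
BINARY_OP - → 30 - 30 = 0. Stack: [0]
LOAD_FAST_LOAD_FAST b,b → push 5,5. Stack: [0, 5, 5]
BINARY_OP & → 5 & 5 = 5. Stack: [0, 5]
BINARY_OP ^ → 0 ^ 5 = 5. Stack: [5]
STORE_FAST t → t=5. Stack: []
LOAD_CONST → push 88. Stack: [88]
LOAD_FAST b → push 5. Stack: [88, 5]
BINARY_OP // → 88 // 5 = 17. Stack: [17]
STORE_FAST k → k=17. Stack: []
LOAD_FAST k → push 17. Stack: [17]
LOAD_CONST → push 1. Stack: [17, 1]
BINARY_OP - → 17 - 1 = 16. Stack: [16]
LOAD_CONST → push 9. Stack: [16, 9]
LOAD_FAST k → push 17. Stack: [16, 9, 17]
BINARY_OP + → 9 + 17 = 26. Stack: [16, 26]
BINARY_OP & → 16 & 26 = 16. Stack: [16]
STORE_FAST t → t=16. Stack: []
LOAD_FAST a → push 30. Stack: [30]
LOAD_CONST → push 5. Stack: [30, 5]
BINARY_OP + → 30 + 5 = 35. Stack: [35]
STORE_FAST s → s=35. Stack: []
LOAD_FAST s → push 35. Stack: [35]
LOAD_CONST → push 8. Stack: [35, 8]
BINARY_OP - → 35 - 8 = 27. Stack: [27]
STORE_FAST s → s=27. Stack: []
LOAD_FAST s → push 27. Stack: [27]
RETURN_VALUE → return 27.

27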